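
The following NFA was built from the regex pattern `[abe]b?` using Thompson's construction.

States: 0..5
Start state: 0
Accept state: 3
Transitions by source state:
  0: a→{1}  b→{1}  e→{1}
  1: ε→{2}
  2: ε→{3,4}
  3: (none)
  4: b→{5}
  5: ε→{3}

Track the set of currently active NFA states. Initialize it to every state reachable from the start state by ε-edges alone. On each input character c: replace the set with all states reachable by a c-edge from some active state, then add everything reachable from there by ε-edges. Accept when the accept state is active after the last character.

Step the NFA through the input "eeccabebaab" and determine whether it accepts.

initial (ε-close {0}): {0}
'e' @ 1: {1,2,3,4}  (accept∈set)
'e' @ 2: {}  — no active states
rest 'ccabebaab' ignored (set empty)
final: {}; accept 3 not in set

Answer: REJECT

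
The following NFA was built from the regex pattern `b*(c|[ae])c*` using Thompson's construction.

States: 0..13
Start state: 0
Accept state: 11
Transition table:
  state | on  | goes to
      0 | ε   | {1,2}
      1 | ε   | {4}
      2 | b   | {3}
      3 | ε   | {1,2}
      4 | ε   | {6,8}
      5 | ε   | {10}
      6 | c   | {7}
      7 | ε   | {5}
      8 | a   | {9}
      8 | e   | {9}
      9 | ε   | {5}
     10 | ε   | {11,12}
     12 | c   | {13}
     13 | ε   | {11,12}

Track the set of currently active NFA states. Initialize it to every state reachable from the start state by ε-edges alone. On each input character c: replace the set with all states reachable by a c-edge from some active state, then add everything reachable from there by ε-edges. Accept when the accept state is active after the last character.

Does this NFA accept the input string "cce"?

S₀ = ε-closure({0}) = {0,1,2,4,6,8}
'c' @ 1: {5,7,10,11,12}  (accept∈set)
'c' @ 2: {11,12,13}  (accept∈set)
'e' @ 3: {}  — state set empty
end set {} — state 11 not in

Answer: REJECT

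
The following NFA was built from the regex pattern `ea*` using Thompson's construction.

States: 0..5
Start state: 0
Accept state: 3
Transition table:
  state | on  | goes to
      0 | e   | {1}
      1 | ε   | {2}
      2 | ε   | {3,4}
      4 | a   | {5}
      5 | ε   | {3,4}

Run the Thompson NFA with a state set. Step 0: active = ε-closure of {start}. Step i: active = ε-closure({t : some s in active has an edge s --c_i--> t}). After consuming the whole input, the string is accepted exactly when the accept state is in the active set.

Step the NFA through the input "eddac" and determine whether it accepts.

start: ε-closure({0}) = {0}
'e' @ 1: {1,2,3,4}  [accepting]
'd' @ 2: {}  — no active states
rest 'dac' ignored (set empty)
after full input: {}  (accept=3 not in)

Answer: REJECT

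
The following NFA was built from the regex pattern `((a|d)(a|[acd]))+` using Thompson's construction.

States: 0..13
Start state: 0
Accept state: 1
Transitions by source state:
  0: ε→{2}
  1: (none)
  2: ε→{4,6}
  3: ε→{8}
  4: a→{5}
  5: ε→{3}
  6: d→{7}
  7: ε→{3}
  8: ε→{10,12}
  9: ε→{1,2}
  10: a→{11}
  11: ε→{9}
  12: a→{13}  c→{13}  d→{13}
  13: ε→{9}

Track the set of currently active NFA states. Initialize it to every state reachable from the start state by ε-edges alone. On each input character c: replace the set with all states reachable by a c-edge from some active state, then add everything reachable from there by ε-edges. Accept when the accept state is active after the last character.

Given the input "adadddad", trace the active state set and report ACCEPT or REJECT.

Answer: ACCEPT

Derivation:
S₀ = ε-closure({0}) = {0,2,4,6}
'a' @ 1: {3,5,8,10,12}
'd' @ 2: {1,2,4,6,9,13}  (accept∈set)
'a' @ 3: {3,5,8,10,12}
'd' @ 4: {1,2,4,6,9,13}  (accept∈set)
'd' @ 5: {3,7,8,10,12}
'd' @ 6: {1,2,4,6,9,13}  (accept∈set)
'a' @ 7: {3,5,8,10,12}
'd' @ 8: {1,2,4,6,9,13}  (accept∈set)
after full input: {1,2,4,6,9,13}  (accept=1 in)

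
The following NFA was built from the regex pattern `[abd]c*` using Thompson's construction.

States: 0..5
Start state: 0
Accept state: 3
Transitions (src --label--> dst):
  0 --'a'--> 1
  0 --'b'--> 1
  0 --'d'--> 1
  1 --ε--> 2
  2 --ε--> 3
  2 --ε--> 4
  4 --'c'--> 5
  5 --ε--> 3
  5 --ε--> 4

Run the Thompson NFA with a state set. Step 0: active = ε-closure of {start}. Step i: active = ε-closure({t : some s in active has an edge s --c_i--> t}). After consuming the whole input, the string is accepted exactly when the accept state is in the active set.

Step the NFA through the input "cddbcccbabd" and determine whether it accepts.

Answer: REJECT

Trace:
initial (ε-close {0}): {0}
'c' @ 1: {}  — dead — no transitions
rest 'ddbcccbabd' ignored (set empty)
after full input: {}  (accept=3 not in)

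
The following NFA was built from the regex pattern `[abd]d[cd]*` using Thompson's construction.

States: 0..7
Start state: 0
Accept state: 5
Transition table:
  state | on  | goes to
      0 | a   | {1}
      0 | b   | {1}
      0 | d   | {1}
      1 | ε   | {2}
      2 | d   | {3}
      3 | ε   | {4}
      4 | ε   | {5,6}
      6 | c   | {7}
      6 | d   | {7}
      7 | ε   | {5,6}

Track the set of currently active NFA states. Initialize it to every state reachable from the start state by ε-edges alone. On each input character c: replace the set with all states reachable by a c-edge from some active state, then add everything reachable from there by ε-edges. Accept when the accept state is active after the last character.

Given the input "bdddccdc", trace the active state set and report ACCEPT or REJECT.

initial (ε-close {0}): {0}
'b' @ 1: {1,2}
'd' @ 2: {3,4,5,6}  (accept∈set)
'd' @ 3: {5,6,7}  (accept∈set)
'd' @ 4: {5,6,7}  (accept∈set)
'c' @ 5: {5,6,7}  (accept∈set)
'c' @ 6: {5,6,7}  (accept∈set)
'd' @ 7: {5,6,7}  (accept∈set)
'c' @ 8: {5,6,7}  (accept∈set)
after full input: {5,6,7}  (accept=5 in)

Answer: ACCEPT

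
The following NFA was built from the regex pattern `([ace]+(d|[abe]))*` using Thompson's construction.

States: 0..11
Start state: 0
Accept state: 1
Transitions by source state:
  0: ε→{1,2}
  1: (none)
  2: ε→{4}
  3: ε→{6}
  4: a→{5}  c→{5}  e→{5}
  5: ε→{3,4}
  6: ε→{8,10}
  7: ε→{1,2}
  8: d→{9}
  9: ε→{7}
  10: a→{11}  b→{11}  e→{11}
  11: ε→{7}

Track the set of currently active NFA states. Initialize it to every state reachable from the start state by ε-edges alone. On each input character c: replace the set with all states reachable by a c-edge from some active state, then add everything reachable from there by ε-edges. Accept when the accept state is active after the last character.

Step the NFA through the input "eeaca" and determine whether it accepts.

Answer: ACCEPT

Steps:
start: ε-closure({0}) = {0,1,2,4}
'e' @ 1: {3,4,5,6,8,10}
'e' @ 2: {1,2,3,4,5,6,7,8,10,11}  (accept∈set)
'a' @ 3: {1,2,3,4,5,6,7,8,10,11}  (accept∈set)
'c' @ 4: {3,4,5,6,8,10}
'a' @ 5: {1,2,3,4,5,6,7,8,10,11}  (accept∈set)
end set {1,2,3,4,5,6,7,8,10,11} — state 1 in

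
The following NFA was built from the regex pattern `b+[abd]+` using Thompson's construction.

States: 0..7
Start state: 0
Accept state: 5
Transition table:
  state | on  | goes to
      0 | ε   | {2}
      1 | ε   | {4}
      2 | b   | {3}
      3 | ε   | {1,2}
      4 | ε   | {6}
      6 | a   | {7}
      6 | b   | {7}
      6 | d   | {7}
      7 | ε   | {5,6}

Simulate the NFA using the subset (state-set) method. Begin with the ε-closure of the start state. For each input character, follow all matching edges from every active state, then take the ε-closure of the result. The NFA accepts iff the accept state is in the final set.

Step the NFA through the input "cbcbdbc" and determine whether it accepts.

Answer: REJECT

Trace:
initial (ε-close {0}): {0,2}
'c' @ 1: {}  — no active states
rest 'bcbdbc' ignored (set empty)
end set {} — state 5 not in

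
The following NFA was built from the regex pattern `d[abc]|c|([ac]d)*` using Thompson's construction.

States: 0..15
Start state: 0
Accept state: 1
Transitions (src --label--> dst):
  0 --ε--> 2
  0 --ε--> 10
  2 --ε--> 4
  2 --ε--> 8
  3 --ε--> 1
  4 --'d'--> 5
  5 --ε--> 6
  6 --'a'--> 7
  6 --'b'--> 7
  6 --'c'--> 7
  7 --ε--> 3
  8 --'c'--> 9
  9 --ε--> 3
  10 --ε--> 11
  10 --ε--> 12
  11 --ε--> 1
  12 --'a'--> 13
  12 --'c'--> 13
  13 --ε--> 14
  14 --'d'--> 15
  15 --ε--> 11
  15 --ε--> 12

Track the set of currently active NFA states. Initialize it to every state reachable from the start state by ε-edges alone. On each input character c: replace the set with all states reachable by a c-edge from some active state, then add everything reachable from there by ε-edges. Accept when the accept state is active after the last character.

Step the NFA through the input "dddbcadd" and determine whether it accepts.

Answer: REJECT

Derivation:
start: ε-closure({0}) = {0,1,2,4,8,10,11,12}
'd' @ 1: {5,6}
'd' @ 2: {}  — dead — no transitions
rest 'dbcadd' ignored (set empty)
after full input: {}  (accept=1 not in)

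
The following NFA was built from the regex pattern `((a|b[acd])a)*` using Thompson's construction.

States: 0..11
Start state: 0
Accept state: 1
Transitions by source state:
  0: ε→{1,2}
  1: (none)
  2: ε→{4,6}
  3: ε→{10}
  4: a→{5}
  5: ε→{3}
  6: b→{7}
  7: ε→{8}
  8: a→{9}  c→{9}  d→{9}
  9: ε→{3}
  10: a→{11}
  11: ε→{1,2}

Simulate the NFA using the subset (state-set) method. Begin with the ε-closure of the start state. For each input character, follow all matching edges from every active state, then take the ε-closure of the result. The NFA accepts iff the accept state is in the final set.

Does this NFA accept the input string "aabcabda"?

Answer: ACCEPT

Trace:
initial (ε-close {0}): {0,1,2,4,6}
'a' @ 1: {3,5,10}
'a' @ 2: {1,2,4,6,11}  ✓accept
'b' @ 3: {7,8}
'c' @ 4: {3,9,10}
'a' @ 5: {1,2,4,6,11}  ✓accept
'b' @ 6: {7,8}
'd' @ 7: {3,9,10}
'a' @ 8: {1,2,4,6,11}  ✓accept
after full input: {1,2,4,6,11}  (accept=1 in)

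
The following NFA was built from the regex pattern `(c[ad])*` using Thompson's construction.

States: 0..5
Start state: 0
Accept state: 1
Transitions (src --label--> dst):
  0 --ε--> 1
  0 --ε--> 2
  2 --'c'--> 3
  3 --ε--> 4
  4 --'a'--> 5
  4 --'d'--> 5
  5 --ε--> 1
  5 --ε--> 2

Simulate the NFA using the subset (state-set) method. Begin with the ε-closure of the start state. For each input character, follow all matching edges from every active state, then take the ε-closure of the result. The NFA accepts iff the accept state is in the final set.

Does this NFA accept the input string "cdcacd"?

Answer: ACCEPT

Steps:
initial (ε-close {0}): {0,1,2}
'c' @ 1: {3,4}
'd' @ 2: {1,2,5}  (accept∈set)
'c' @ 3: {3,4}
'a' @ 4: {1,2,5}  (accept∈set)
'c' @ 5: {3,4}
'd' @ 6: {1,2,5}  (accept∈set)
final: {1,2,5}; accept 1 in set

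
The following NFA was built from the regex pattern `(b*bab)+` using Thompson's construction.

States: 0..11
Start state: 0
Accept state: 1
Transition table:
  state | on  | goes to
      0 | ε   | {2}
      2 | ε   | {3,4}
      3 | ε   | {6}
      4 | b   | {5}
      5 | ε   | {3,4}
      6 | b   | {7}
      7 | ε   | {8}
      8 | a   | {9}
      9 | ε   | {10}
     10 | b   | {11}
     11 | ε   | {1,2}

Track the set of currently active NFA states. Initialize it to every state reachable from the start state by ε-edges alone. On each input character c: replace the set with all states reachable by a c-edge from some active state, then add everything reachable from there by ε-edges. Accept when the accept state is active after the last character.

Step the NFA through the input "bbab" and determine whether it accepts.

Answer: ACCEPT

Trace:
S₀ = ε-closure({0}) = {0,2,3,4,6}
'b' @ 1: {3,4,5,6,7,8}
'b' @ 2: {3,4,5,6,7,8}
'a' @ 3: {9,10}
'b' @ 4: {1,2,3,4,6,11}  [accepting]
final: {1,2,3,4,6,11}; accept 1 in set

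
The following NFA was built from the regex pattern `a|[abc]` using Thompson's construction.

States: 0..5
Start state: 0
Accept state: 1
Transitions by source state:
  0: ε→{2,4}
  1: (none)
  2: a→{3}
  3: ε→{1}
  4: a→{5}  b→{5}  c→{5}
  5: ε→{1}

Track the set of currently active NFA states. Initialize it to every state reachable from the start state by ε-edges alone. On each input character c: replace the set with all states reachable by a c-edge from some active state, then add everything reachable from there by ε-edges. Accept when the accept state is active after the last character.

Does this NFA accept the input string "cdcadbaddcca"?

initial (ε-close {0}): {0,2,4}
'c' @ 1: {1,5}  (accept∈set)
'd' @ 2: {}  — no active states
rest 'cadbaddcca' ignored (set empty)
after full input: {}  (accept=1 not in)

Answer: REJECT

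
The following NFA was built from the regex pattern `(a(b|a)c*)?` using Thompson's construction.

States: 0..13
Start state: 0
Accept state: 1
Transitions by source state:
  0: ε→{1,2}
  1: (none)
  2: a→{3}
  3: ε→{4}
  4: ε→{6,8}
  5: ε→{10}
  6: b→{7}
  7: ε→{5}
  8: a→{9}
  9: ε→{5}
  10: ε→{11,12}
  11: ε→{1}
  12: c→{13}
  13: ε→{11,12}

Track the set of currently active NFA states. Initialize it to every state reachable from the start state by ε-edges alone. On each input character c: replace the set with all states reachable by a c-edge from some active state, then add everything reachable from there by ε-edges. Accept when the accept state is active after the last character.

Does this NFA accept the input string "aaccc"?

initial (ε-close {0}): {0,1,2}
'a' @ 1: {3,4,6,8}
'a' @ 2: {1,5,9,10,11,12}  [accepting]
'c' @ 3: {1,11,12,13}  [accepting]
'c' @ 4: {1,11,12,13}  [accepting]
'c' @ 5: {1,11,12,13}  [accepting]
end set {1,11,12,13} — state 1 in

Answer: ACCEPT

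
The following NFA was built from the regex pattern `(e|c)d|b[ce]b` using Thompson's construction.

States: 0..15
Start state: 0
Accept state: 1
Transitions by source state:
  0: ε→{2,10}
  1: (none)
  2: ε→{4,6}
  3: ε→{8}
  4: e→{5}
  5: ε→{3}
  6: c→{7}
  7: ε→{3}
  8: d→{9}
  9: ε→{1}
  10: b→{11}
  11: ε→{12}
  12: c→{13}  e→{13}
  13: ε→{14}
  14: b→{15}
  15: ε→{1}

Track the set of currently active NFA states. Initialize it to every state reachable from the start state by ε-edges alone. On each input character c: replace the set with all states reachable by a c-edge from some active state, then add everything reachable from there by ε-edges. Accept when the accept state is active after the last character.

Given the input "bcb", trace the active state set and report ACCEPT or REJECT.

initial (ε-close {0}): {0,2,4,6,10}
'b' @ 1: {11,12}
'c' @ 2: {13,14}
'b' @ 3: {1,15}  [accepting]
final: {1,15}; accept 1 in set

Answer: ACCEPT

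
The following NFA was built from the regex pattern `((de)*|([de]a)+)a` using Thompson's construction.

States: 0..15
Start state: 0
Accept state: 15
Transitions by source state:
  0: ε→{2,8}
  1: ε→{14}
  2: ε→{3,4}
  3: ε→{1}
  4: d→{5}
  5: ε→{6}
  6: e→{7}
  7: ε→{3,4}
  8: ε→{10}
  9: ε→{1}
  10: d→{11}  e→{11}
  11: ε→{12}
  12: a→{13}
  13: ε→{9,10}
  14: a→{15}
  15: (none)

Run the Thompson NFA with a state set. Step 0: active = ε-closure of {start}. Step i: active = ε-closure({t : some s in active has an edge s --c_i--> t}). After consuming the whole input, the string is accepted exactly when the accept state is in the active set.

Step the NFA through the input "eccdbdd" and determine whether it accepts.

S₀ = ε-closure({0}) = {0,1,2,3,4,8,10,14}
'e' @ 1: {11,12}
'c' @ 2: {}  — dead — no transitions
rest 'cdbdd' ignored (set empty)
after full input: {}  (accept=15 not in)

Answer: REJECT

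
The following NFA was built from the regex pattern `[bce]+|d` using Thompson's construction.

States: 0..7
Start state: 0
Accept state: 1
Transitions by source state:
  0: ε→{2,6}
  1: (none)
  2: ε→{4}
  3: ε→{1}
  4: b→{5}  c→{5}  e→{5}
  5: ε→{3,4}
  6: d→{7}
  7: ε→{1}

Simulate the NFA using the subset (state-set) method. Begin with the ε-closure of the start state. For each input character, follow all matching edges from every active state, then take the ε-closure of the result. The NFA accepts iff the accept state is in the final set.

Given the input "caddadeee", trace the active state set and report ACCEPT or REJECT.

Answer: REJECT

Steps:
initial (ε-close {0}): {0,2,4,6}
'c' @ 1: {1,3,4,5}  (accept∈set)
'a' @ 2: {}  — dead — no transitions
rest 'ddadeee' ignored (set empty)
final: {}; accept 1 not in set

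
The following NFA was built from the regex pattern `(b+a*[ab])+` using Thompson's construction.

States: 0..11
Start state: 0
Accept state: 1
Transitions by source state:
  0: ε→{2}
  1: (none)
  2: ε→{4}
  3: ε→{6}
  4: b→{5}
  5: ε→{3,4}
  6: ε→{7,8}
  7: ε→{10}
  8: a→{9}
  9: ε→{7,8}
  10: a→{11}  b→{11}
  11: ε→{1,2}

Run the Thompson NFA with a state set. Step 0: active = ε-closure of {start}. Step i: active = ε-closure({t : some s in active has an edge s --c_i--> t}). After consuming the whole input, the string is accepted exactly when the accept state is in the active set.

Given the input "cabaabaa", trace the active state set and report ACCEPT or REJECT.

Answer: REJECT

Derivation:
initial (ε-close {0}): {0,2,4}
'c' @ 1: {}  — state set empty
rest 'abaabaa' ignored (set empty)
final: {}; accept 1 not in set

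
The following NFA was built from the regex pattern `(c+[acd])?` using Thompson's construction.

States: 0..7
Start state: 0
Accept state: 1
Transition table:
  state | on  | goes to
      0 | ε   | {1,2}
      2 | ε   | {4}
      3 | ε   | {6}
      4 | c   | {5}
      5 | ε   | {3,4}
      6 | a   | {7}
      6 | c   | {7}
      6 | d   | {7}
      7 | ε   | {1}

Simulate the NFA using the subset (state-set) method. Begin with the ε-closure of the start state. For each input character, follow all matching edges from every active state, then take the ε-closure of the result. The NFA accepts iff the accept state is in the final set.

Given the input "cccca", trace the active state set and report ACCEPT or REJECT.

initial (ε-close {0}): {0,1,2,4}
'c' @ 1: {3,4,5,6}
'c' @ 2: {1,3,4,5,6,7}  [accepting]
'c' @ 3: {1,3,4,5,6,7}  [accepting]
'c' @ 4: {1,3,4,5,6,7}  [accepting]
'a' @ 5: {1,7}  [accepting]
after full input: {1,7}  (accept=1 in)

Answer: ACCEPT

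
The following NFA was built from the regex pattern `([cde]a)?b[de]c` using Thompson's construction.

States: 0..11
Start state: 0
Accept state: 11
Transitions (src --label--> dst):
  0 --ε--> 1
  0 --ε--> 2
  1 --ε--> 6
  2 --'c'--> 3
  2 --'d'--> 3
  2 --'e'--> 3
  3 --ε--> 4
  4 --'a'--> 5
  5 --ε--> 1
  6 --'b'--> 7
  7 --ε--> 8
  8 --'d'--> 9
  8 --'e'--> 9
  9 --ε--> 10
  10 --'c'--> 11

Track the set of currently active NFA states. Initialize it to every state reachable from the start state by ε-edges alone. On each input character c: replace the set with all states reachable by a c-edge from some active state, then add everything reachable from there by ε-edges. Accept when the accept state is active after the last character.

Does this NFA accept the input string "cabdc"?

Answer: ACCEPT

Steps:
S₀ = ε-closure({0}) = {0,1,2,6}
'c' @ 1: {3,4}
'a' @ 2: {1,5,6}
'b' @ 3: {7,8}
'd' @ 4: {9,10}
'c' @ 5: {11}  (accept∈set)
final: {11}; accept 11 in set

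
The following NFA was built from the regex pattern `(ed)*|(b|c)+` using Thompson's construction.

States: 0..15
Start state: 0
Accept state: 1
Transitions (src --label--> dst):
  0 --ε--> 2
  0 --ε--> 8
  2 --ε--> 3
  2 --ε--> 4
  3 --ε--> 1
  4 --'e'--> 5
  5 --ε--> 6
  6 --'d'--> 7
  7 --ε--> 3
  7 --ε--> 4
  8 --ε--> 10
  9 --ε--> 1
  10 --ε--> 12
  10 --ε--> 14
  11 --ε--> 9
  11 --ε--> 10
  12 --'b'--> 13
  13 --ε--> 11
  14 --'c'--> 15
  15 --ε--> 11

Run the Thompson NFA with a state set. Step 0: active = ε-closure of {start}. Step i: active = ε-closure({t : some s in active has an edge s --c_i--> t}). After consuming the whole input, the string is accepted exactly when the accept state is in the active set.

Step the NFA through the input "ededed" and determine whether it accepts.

Answer: ACCEPT

Steps:
initial (ε-close {0}): {0,1,2,3,4,8,10,12,14}
'e' @ 1: {5,6}
'd' @ 2: {1,3,4,7}  ✓accept
'e' @ 3: {5,6}
'd' @ 4: {1,3,4,7}  ✓accept
'e' @ 5: {5,6}
'd' @ 6: {1,3,4,7}  ✓accept
end set {1,3,4,7} — state 1 in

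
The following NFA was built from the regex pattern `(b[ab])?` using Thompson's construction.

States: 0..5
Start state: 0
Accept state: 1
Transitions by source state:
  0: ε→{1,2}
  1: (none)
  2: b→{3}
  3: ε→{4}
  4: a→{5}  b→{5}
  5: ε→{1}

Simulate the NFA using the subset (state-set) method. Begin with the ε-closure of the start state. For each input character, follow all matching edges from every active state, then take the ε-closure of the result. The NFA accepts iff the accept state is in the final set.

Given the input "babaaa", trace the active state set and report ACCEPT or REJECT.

S₀ = ε-closure({0}) = {0,1,2}
'b' @ 1: {3,4}
'a' @ 2: {1,5}  ✓accept
'b' @ 3: {}  — state set empty
rest 'aaa' ignored (set empty)
final: {}; accept 1 not in set

Answer: REJECT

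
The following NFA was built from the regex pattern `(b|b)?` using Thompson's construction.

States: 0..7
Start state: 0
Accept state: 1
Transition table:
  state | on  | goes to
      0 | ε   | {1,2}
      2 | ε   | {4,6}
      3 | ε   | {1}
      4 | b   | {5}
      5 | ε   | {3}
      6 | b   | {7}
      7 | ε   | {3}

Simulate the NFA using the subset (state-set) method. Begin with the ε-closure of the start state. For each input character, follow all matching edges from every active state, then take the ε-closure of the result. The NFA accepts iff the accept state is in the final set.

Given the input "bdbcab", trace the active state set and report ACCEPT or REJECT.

Answer: REJECT

Derivation:
S₀ = ε-closure({0}) = {0,1,2,4,6}
'b' @ 1: {1,3,5,7}  ✓accept
'd' @ 2: {}  — dead — no transitions
rest 'bcab' ignored (set empty)
end set {} — state 1 not in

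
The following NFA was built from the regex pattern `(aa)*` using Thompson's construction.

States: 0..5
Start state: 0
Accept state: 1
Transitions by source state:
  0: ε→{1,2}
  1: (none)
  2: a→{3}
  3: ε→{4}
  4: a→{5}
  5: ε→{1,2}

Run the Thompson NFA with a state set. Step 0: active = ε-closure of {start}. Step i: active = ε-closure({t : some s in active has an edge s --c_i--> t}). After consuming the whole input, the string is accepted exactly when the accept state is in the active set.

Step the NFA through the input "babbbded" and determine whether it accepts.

S₀ = ε-closure({0}) = {0,1,2}
'b' @ 1: {}  — no active states
rest 'abbbded' ignored (set empty)
after full input: {}  (accept=1 not in)

Answer: REJECT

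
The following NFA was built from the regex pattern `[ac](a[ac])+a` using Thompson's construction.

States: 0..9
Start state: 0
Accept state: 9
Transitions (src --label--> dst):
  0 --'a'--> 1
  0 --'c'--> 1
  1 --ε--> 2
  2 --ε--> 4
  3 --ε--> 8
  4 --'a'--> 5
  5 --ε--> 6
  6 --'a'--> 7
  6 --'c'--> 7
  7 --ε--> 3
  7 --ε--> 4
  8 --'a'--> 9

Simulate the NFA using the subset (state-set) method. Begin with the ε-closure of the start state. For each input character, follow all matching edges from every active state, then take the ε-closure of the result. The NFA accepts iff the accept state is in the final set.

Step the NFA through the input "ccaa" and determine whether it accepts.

Answer: REJECT

Trace:
S₀ = ε-closure({0}) = {0}
'c' @ 1: {1,2,4}
'c' @ 2: {}  — dead — no transitions
rest 'aa' ignored (set empty)
end set {} — state 9 not in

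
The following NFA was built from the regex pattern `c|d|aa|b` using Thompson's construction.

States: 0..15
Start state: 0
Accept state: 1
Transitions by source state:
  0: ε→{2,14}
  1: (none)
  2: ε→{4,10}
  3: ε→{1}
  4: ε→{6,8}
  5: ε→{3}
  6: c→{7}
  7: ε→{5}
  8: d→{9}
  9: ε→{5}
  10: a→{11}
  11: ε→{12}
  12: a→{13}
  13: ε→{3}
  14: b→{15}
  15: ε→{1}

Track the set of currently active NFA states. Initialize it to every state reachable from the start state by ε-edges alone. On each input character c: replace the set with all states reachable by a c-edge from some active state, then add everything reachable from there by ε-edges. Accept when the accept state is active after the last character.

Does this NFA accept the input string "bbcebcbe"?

Answer: REJECT

Trace:
S₀ = ε-closure({0}) = {0,2,4,6,8,10,14}
'b' @ 1: {1,15}  ✓accept
'b' @ 2: {}  — dead — no transitions
rest 'cebcbe' ignored (set empty)
final: {}; accept 1 not in set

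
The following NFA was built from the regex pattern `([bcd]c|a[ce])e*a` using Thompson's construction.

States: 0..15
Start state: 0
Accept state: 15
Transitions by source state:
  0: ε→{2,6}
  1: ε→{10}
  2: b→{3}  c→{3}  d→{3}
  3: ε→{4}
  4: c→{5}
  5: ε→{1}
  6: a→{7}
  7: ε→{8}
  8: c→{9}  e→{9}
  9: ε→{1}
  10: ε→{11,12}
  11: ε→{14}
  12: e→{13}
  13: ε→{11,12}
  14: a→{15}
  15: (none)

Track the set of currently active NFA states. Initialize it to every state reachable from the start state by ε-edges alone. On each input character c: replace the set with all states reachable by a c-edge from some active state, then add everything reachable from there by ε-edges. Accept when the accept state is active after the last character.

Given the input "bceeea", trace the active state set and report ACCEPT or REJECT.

Answer: ACCEPT

Derivation:
initial (ε-close {0}): {0,2,6}
'b' @ 1: {3,4}
'c' @ 2: {1,5,10,11,12,14}
'e' @ 3: {11,12,13,14}
'e' @ 4: {11,12,13,14}
'e' @ 5: {11,12,13,14}
'a' @ 6: {15}  [accepting]
after full input: {15}  (accept=15 in)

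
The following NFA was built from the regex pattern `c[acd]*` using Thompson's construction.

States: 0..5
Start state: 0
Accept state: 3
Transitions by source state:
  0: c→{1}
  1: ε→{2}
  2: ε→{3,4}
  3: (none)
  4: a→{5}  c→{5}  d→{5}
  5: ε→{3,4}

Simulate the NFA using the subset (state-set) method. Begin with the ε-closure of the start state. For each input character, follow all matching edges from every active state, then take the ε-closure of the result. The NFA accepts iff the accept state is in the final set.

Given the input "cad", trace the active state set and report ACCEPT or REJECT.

Answer: ACCEPT

Derivation:
initial (ε-close {0}): {0}
'c' @ 1: {1,2,3,4}  (accept∈set)
'a' @ 2: {3,4,5}  (accept∈set)
'd' @ 3: {3,4,5}  (accept∈set)
after full input: {3,4,5}  (accept=3 in)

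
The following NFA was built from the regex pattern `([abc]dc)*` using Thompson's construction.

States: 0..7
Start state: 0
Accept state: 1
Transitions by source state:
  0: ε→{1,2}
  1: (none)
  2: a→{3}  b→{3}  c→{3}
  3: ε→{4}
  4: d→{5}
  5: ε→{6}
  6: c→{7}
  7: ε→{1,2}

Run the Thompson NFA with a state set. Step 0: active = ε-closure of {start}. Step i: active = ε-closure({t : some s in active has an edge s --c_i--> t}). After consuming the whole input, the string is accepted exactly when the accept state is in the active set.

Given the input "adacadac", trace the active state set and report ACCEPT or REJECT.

start: ε-closure({0}) = {0,1,2}
'a' @ 1: {3,4}
'd' @ 2: {5,6}
'a' @ 3: {}  — state set empty
rest 'cadac' ignored (set empty)
end set {} — state 1 not in

Answer: REJECT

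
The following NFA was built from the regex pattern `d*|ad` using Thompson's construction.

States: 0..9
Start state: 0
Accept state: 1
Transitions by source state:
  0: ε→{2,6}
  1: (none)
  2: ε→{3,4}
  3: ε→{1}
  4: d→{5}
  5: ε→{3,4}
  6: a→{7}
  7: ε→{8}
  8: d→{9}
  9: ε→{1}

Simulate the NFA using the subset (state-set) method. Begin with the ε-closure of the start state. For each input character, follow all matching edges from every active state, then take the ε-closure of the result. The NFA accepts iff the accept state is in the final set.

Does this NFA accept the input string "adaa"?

S₀ = ε-closure({0}) = {0,1,2,3,4,6}
'a' @ 1: {7,8}
'd' @ 2: {1,9}  ✓accept
'a' @ 3: {}  — no active states
rest 'a' ignored (set empty)
after full input: {}  (accept=1 not in)

Answer: REJECT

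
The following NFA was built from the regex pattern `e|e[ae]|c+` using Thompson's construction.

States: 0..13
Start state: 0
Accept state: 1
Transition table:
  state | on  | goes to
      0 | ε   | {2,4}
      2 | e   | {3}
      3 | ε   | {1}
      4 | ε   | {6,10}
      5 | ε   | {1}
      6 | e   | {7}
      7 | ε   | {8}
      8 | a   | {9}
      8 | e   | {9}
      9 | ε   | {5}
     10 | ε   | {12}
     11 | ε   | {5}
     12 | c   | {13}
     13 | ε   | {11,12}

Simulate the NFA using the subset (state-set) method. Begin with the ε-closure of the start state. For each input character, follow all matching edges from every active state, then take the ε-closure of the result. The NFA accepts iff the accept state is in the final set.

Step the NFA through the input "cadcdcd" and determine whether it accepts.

Answer: REJECT

Steps:
initial (ε-close {0}): {0,2,4,6,10,12}
'c' @ 1: {1,5,11,12,13}  [accepting]
'a' @ 2: {}  — state set empty
rest 'dcdcd' ignored (set empty)
end set {} — state 1 not in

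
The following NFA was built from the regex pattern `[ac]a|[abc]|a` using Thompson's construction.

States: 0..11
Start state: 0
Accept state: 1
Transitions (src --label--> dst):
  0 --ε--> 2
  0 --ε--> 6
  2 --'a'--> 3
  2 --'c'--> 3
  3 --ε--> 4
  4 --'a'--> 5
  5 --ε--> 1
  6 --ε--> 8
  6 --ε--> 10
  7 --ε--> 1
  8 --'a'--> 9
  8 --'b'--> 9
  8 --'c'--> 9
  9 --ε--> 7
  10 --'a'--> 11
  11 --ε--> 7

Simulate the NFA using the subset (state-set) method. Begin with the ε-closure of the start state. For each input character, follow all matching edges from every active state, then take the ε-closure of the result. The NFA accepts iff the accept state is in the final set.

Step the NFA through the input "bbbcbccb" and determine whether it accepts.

initial (ε-close {0}): {0,2,6,8,10}
'b' @ 1: {1,7,9}  (accept∈set)
'b' @ 2: {}  — no active states
rest 'bcbccb' ignored (set empty)
final: {}; accept 1 not in set

Answer: REJECT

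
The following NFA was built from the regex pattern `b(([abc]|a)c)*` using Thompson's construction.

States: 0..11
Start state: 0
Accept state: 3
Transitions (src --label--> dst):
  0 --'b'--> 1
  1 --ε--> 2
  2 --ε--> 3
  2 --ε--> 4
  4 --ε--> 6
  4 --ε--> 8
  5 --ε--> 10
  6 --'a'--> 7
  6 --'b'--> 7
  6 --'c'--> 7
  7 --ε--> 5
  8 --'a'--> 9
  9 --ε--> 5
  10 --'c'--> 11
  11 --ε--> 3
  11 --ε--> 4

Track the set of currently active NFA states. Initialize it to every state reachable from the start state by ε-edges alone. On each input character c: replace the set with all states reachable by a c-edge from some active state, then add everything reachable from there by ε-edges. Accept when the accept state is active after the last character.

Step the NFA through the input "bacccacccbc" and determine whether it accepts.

Answer: ACCEPT

Derivation:
S₀ = ε-closure({0}) = {0}
'b' @ 1: {1,2,3,4,6,8}  (accept∈set)
'a' @ 2: {5,7,9,10}
'c' @ 3: {3,4,6,8,11}  (accept∈set)
'c' @ 4: {5,7,10}
'c' @ 5: {3,4,6,8,11}  (accept∈set)
'a' @ 6: {5,7,9,10}
'c' @ 7: {3,4,6,8,11}  (accept∈set)
'c' @ 8: {5,7,10}
'c' @ 9: {3,4,6,8,11}  (accept∈set)
'b' @ 10: {5,7,10}
'c' @ 11: {3,4,6,8,11}  (accept∈set)
final: {3,4,6,8,11}; accept 3 in set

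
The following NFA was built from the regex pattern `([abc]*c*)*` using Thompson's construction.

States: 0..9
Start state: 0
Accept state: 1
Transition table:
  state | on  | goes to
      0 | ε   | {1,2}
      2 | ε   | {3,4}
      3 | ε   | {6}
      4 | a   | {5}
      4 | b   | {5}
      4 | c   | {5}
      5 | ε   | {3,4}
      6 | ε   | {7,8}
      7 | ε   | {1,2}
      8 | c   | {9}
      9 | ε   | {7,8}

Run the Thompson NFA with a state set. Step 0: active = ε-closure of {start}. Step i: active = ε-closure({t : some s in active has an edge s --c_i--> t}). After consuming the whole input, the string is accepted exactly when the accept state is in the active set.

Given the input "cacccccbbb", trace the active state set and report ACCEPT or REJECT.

S₀ = ε-closure({0}) = {0,1,2,3,4,6,7,8}
'c' @ 1: {1,2,3,4,5,6,7,8,9}  [accepting]
'a' @ 2: {1,2,3,4,5,6,7,8}  [accepting]
'c' @ 3: {1,2,3,4,5,6,7,8,9}  [accepting]
'c' @ 4: {1,2,3,4,5,6,7,8,9}  [accepting]
'c' @ 5: {1,2,3,4,5,6,7,8,9}  [accepting]
'c' @ 6: {1,2,3,4,5,6,7,8,9}  [accepting]
'c' @ 7: {1,2,3,4,5,6,7,8,9}  [accepting]
'b' @ 8: {1,2,3,4,5,6,7,8}  [accepting]
'b' @ 9: {1,2,3,4,5,6,7,8}  [accepting]
'b' @ 10: {1,2,3,4,5,6,7,8}  [accepting]
after full input: {1,2,3,4,5,6,7,8}  (accept=1 in)

Answer: ACCEPT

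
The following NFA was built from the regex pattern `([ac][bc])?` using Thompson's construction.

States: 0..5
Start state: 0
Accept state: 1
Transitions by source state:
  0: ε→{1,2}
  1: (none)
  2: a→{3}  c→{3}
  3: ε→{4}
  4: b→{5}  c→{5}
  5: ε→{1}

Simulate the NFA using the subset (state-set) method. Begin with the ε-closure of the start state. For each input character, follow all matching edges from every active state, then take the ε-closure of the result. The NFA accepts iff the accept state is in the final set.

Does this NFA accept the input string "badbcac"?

Answer: REJECT

Steps:
start: ε-closure({0}) = {0,1,2}
'b' @ 1: {}  — dead — no transitions
rest 'adbcac' ignored (set empty)
after full input: {}  (accept=1 not in)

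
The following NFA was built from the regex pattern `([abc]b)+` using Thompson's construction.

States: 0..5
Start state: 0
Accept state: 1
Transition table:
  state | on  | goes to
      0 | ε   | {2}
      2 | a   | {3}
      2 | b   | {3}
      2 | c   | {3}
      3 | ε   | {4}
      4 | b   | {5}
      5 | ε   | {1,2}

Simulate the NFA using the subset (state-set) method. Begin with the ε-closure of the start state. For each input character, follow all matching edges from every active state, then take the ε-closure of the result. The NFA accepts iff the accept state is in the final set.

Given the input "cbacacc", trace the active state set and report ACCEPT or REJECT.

Answer: REJECT

Steps:
start: ε-closure({0}) = {0,2}
'c' @ 1: {3,4}
'b' @ 2: {1,2,5}  (accept∈set)
'a' @ 3: {3,4}
'c' @ 4: {}  — dead — no transitions
rest 'acc' ignored (set empty)
after full input: {}  (accept=1 not in)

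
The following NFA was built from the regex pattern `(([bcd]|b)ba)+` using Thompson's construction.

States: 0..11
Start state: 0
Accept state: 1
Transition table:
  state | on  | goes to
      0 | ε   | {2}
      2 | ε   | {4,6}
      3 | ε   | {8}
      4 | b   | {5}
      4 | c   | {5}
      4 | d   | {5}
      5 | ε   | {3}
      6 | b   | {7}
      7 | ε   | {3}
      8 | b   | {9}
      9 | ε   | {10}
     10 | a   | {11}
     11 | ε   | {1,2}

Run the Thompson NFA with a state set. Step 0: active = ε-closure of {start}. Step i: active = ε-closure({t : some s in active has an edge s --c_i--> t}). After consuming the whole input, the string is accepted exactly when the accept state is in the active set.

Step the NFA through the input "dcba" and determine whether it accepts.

start: ε-closure({0}) = {0,2,4,6}
'd' @ 1: {3,5,8}
'c' @ 2: {}  — dead — no transitions
rest 'ba' ignored (set empty)
after full input: {}  (accept=1 not in)

Answer: REJECT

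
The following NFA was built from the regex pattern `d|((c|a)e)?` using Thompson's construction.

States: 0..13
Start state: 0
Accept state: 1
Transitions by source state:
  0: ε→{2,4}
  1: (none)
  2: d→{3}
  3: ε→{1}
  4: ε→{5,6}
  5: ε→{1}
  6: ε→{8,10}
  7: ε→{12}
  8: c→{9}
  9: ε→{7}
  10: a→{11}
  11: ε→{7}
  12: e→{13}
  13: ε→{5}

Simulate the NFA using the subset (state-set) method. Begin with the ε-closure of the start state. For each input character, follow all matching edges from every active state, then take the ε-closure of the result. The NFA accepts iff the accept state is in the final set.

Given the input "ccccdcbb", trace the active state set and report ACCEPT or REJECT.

Answer: REJECT

Derivation:
initial (ε-close {0}): {0,1,2,4,5,6,8,10}
'c' @ 1: {7,9,12}
'c' @ 2: {}  — no active states
rest 'ccdcbb' ignored (set empty)
final: {}; accept 1 not in set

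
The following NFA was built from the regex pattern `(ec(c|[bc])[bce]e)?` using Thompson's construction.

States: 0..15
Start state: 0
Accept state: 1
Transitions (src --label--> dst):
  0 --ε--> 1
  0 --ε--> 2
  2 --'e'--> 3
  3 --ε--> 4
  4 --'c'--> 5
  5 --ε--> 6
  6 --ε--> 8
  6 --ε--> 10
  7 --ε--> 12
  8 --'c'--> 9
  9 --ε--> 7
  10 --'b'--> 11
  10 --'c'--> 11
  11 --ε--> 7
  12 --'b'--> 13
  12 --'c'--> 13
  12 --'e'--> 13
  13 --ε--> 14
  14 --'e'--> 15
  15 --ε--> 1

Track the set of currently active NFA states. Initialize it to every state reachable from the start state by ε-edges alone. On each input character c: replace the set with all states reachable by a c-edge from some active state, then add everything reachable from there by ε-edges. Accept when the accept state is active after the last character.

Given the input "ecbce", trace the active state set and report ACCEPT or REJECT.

S₀ = ε-closure({0}) = {0,1,2}
'e' @ 1: {3,4}
'c' @ 2: {5,6,8,10}
'b' @ 3: {7,11,12}
'c' @ 4: {13,14}
'e' @ 5: {1,15}  (accept∈set)
final: {1,15}; accept 1 in set

Answer: ACCEPT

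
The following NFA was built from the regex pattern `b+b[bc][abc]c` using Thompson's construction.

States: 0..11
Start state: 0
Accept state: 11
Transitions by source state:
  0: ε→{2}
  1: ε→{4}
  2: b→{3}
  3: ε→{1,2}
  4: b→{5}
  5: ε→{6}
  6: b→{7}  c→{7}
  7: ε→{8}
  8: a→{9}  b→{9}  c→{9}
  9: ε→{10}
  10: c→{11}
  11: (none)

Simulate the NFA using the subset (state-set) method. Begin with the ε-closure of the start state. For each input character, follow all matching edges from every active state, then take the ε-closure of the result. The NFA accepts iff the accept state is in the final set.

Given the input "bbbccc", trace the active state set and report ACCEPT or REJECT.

S₀ = ε-closure({0}) = {0,2}
'b' @ 1: {1,2,3,4}
'b' @ 2: {1,2,3,4,5,6}
'b' @ 3: {1,2,3,4,5,6,7,8}
'c' @ 4: {7,8,9,10}
'c' @ 5: {9,10,11}  ✓accept
'c' @ 6: {11}  ✓accept
end set {11} — state 11 in

Answer: ACCEPT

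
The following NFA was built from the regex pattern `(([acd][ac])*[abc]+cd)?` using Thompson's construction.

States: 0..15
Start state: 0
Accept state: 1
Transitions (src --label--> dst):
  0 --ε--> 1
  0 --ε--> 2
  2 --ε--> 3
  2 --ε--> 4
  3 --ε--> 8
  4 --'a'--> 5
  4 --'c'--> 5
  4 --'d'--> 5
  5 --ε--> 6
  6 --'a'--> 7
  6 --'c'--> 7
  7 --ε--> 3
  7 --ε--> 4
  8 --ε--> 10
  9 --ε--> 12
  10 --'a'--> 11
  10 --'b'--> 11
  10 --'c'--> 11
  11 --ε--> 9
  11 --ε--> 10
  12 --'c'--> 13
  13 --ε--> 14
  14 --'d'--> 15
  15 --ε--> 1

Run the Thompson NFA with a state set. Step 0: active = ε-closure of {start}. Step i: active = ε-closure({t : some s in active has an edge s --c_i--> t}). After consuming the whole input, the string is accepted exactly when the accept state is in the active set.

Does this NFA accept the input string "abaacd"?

Answer: ACCEPT

Trace:
initial (ε-close {0}): {0,1,2,3,4,8,10}
'a' @ 1: {5,6,9,10,11,12}
'b' @ 2: {9,10,11,12}
'a' @ 3: {9,10,11,12}
'a' @ 4: {9,10,11,12}
'c' @ 5: {9,10,11,12,13,14}
'd' @ 6: {1,15}  (accept∈set)
after full input: {1,15}  (accept=1 in)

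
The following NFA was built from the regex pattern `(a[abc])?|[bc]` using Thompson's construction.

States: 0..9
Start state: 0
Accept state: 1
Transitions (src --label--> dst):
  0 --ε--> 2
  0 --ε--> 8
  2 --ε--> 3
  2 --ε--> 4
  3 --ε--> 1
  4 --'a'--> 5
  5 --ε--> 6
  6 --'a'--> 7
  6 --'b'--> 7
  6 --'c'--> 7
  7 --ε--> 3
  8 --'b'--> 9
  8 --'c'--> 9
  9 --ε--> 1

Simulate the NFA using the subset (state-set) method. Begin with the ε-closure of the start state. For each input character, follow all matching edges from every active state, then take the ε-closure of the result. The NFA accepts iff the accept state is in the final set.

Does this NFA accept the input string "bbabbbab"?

initial (ε-close {0}): {0,1,2,3,4,8}
'b' @ 1: {1,9}  ✓accept
'b' @ 2: {}  — state set empty
rest 'abbbab' ignored (set empty)
final: {}; accept 1 not in set

Answer: REJECT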